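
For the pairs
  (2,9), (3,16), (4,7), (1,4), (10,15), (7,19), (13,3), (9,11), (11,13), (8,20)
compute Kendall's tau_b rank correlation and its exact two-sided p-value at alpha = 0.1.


Step 1: Enumerate the 45 unordered pairs (i,j) with i<j and classify each by sign(x_j-x_i) * sign(y_j-y_i).
  (1,2):dx=+1,dy=+7->C; (1,3):dx=+2,dy=-2->D; (1,4):dx=-1,dy=-5->C; (1,5):dx=+8,dy=+6->C
  (1,6):dx=+5,dy=+10->C; (1,7):dx=+11,dy=-6->D; (1,8):dx=+7,dy=+2->C; (1,9):dx=+9,dy=+4->C
  (1,10):dx=+6,dy=+11->C; (2,3):dx=+1,dy=-9->D; (2,4):dx=-2,dy=-12->C; (2,5):dx=+7,dy=-1->D
  (2,6):dx=+4,dy=+3->C; (2,7):dx=+10,dy=-13->D; (2,8):dx=+6,dy=-5->D; (2,9):dx=+8,dy=-3->D
  (2,10):dx=+5,dy=+4->C; (3,4):dx=-3,dy=-3->C; (3,5):dx=+6,dy=+8->C; (3,6):dx=+3,dy=+12->C
  (3,7):dx=+9,dy=-4->D; (3,8):dx=+5,dy=+4->C; (3,9):dx=+7,dy=+6->C; (3,10):dx=+4,dy=+13->C
  (4,5):dx=+9,dy=+11->C; (4,6):dx=+6,dy=+15->C; (4,7):dx=+12,dy=-1->D; (4,8):dx=+8,dy=+7->C
  (4,9):dx=+10,dy=+9->C; (4,10):dx=+7,dy=+16->C; (5,6):dx=-3,dy=+4->D; (5,7):dx=+3,dy=-12->D
  (5,8):dx=-1,dy=-4->C; (5,9):dx=+1,dy=-2->D; (5,10):dx=-2,dy=+5->D; (6,7):dx=+6,dy=-16->D
  (6,8):dx=+2,dy=-8->D; (6,9):dx=+4,dy=-6->D; (6,10):dx=+1,dy=+1->C; (7,8):dx=-4,dy=+8->D
  (7,9):dx=-2,dy=+10->D; (7,10):dx=-5,dy=+17->D; (8,9):dx=+2,dy=+2->C; (8,10):dx=-1,dy=+9->D
  (9,10):dx=-3,dy=+7->D
Step 2: C = 24, D = 21, total pairs = 45.
Step 3: tau = (C - D)/(n(n-1)/2) = (24 - 21)/45 = 0.066667.
Step 4: Exact two-sided p-value (enumerate n! = 3628800 permutations of y under H0): p = 0.861801.
Step 5: alpha = 0.1. fail to reject H0.

tau_b = 0.0667 (C=24, D=21), p = 0.861801, fail to reject H0.


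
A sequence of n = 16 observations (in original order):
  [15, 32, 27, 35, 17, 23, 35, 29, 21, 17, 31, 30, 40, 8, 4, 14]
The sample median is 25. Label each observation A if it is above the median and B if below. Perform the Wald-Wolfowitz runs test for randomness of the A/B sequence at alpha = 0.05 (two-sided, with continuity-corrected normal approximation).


Step 1: Compute median = 25; label A = above, B = below.
Labels in order: BAAABBAABBAAABBB  (n_A = 8, n_B = 8)
Step 2: Count runs R = 7.
Step 3: Under H0 (random ordering), E[R] = 2*n_A*n_B/(n_A+n_B) + 1 = 2*8*8/16 + 1 = 9.0000.
        Var[R] = 2*n_A*n_B*(2*n_A*n_B - n_A - n_B) / ((n_A+n_B)^2 * (n_A+n_B-1)) = 14336/3840 = 3.7333.
        SD[R] = 1.9322.
Step 4: Continuity-corrected z = (R + 0.5 - E[R]) / SD[R] = (7 + 0.5 - 9.0000) / 1.9322 = -0.7763.
Step 5: Two-sided p-value via normal approximation = 2*(1 - Phi(|z|)) = 0.437558.
Step 6: alpha = 0.05. fail to reject H0.

R = 7, z = -0.7763, p = 0.437558, fail to reject H0.


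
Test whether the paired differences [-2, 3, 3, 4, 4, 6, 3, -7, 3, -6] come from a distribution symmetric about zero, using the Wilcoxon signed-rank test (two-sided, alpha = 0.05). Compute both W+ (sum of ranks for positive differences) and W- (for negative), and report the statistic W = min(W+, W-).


Step 1: Drop any zero differences (none here) and take |d_i|.
|d| = [2, 3, 3, 4, 4, 6, 3, 7, 3, 6]
Step 2: Midrank |d_i| (ties get averaged ranks).
ranks: |2|->1, |3|->3.5, |3|->3.5, |4|->6.5, |4|->6.5, |6|->8.5, |3|->3.5, |7|->10, |3|->3.5, |6|->8.5
Step 3: Attach original signs; sum ranks with positive sign and with negative sign.
W+ = 3.5 + 3.5 + 6.5 + 6.5 + 8.5 + 3.5 + 3.5 = 35.5
W- = 1 + 10 + 8.5 = 19.5
(Check: W+ + W- = 55 should equal n(n+1)/2 = 55.)
Step 4: Test statistic W = min(W+, W-) = 19.5.
Step 5: Ties in |d|, so use the tie-corrected normal approximation.
        E[W] = n(n+1)/4 = 10*11/4 = 27.5.
        Tie groups: |d|=3 (t=4), |d|=4 (t=2), |d|=6 (t=2); sum(t^3 - t) = 72.
        Var[W] = n(n+1)(2n+1)/24 - sum(t^3-t)/48 = 2310/24 - 72/48 = 94.75.
        z = (W - E[W]) / sqrt(Var[W]) = (19.5 - 27.5) / 9.7340 = -0.8219.
        Two-sided p = 2*Phi(z) = 0.411154.
Step 6: alpha = 0.05. fail to reject H0.

W+ = 35.5, W- = 19.5, W = min = 19.5, p = 0.411154, fail to reject H0.


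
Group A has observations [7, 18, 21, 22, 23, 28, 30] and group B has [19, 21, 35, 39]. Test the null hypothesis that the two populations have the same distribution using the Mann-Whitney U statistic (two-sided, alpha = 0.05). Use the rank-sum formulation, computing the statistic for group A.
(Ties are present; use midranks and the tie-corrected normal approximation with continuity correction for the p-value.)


Step 1: Combine and sort all 11 observations; assign midranks.
sorted (value, group): (7,X), (18,X), (19,Y), (21,X), (21,Y), (22,X), (23,X), (28,X), (30,X), (35,Y), (39,Y)
ranks: 7->1, 18->2, 19->3, 21->4.5, 21->4.5, 22->6, 23->7, 28->8, 30->9, 35->10, 39->11
Step 2: Rank sum for X: R1 = 1 + 2 + 4.5 + 6 + 7 + 8 + 9 = 37.5.
Step 3: U_X = R1 - n1(n1+1)/2 = 37.5 - 7*8/2 = 37.5 - 28 = 9.5.
       U_Y = n1*n2 - U_X = 28 - 9.5 = 18.5.
Step 4: Ties are present, so use the tie-corrected normal approximation (with continuity correction) for the p-value.
Step 5: p-value = 0.448659; compare to alpha = 0.05. fail to reject H0.

U_X = 9.5, p = 0.448659, fail to reject H0 at alpha = 0.05.


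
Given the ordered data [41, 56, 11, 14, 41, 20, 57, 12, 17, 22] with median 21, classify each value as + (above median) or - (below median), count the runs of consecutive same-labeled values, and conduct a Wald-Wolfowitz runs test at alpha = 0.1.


Step 1: Compute median = 21; label A = above, B = below.
Labels in order: AABBABABBA  (n_A = 5, n_B = 5)
Step 2: Count runs R = 7.
Step 3: Under H0 (random ordering), E[R] = 2*n_A*n_B/(n_A+n_B) + 1 = 2*5*5/10 + 1 = 6.0000.
        Var[R] = 2*n_A*n_B*(2*n_A*n_B - n_A - n_B) / ((n_A+n_B)^2 * (n_A+n_B-1)) = 2000/900 = 2.2222.
        SD[R] = 1.4907.
Step 4: Continuity-corrected z = (R - 0.5 - E[R]) / SD[R] = (7 - 0.5 - 6.0000) / 1.4907 = 0.3354.
Step 5: Two-sided p-value via normal approximation = 2*(1 - Phi(|z|)) = 0.737316.
Step 6: alpha = 0.1. fail to reject H0.

R = 7, z = 0.3354, p = 0.737316, fail to reject H0.


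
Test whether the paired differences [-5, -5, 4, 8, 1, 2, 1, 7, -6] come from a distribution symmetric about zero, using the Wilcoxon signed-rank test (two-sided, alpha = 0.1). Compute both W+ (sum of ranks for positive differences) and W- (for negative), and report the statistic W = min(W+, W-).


Step 1: Drop any zero differences (none here) and take |d_i|.
|d| = [5, 5, 4, 8, 1, 2, 1, 7, 6]
Step 2: Midrank |d_i| (ties get averaged ranks).
ranks: |5|->5.5, |5|->5.5, |4|->4, |8|->9, |1|->1.5, |2|->3, |1|->1.5, |7|->8, |6|->7
Step 3: Attach original signs; sum ranks with positive sign and with negative sign.
W+ = 4 + 9 + 1.5 + 3 + 1.5 + 8 = 27
W- = 5.5 + 5.5 + 7 = 18
(Check: W+ + W- = 45 should equal n(n+1)/2 = 45.)
Step 4: Test statistic W = min(W+, W-) = 18.
Step 5: Ties in |d|, so use the tie-corrected normal approximation.
        E[W] = n(n+1)/4 = 9*10/4 = 22.5.
        Tie groups: |d|=1 (t=2), |d|=5 (t=2); sum(t^3 - t) = 12.
        Var[W] = n(n+1)(2n+1)/24 - sum(t^3-t)/48 = 1710/24 - 12/48 = 71.
        z = (W - E[W]) / sqrt(Var[W]) = (18 - 22.5) / 8.4261 = -0.5341.
        Two-sided p = 2*Phi(z) = 0.593306.
Step 6: alpha = 0.1. fail to reject H0.

W+ = 27, W- = 18, W = min = 18, p = 0.593306, fail to reject H0.


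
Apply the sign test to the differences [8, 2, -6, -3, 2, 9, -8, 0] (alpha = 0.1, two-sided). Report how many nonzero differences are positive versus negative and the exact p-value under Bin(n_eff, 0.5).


Step 1: Discard zero differences. Original n = 8; n_eff = number of nonzero differences = 7.
Nonzero differences (with sign): +8, +2, -6, -3, +2, +9, -8
Step 2: Count signs: positive = 4, negative = 3.
Step 3: Under H0: P(positive) = 0.5, so the number of positives S ~ Bin(7, 0.5).
Step 4: Two-sided exact p-value = sum of Bin(7,0.5) probabilities at or below the observed probability = 1.000000.
Step 5: alpha = 0.1. fail to reject H0.

n_eff = 7, pos = 4, neg = 3, p = 1.000000, fail to reject H0.


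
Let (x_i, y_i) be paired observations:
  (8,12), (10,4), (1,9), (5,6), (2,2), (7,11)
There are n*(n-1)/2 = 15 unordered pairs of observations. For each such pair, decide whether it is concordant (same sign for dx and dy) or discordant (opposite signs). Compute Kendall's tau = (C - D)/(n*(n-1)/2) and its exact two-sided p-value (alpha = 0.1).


Step 1: Enumerate the 15 unordered pairs (i,j) with i<j and classify each by sign(x_j-x_i) * sign(y_j-y_i).
  (1,2):dx=+2,dy=-8->D; (1,3):dx=-7,dy=-3->C; (1,4):dx=-3,dy=-6->C; (1,5):dx=-6,dy=-10->C
  (1,6):dx=-1,dy=-1->C; (2,3):dx=-9,dy=+5->D; (2,4):dx=-5,dy=+2->D; (2,5):dx=-8,dy=-2->C
  (2,6):dx=-3,dy=+7->D; (3,4):dx=+4,dy=-3->D; (3,5):dx=+1,dy=-7->D; (3,6):dx=+6,dy=+2->C
  (4,5):dx=-3,dy=-4->C; (4,6):dx=+2,dy=+5->C; (5,6):dx=+5,dy=+9->C
Step 2: C = 9, D = 6, total pairs = 15.
Step 3: tau = (C - D)/(n(n-1)/2) = (9 - 6)/15 = 0.200000.
Step 4: Exact two-sided p-value (enumerate n! = 720 permutations of y under H0): p = 0.719444.
Step 5: alpha = 0.1. fail to reject H0.

tau_b = 0.2000 (C=9, D=6), p = 0.719444, fail to reject H0.


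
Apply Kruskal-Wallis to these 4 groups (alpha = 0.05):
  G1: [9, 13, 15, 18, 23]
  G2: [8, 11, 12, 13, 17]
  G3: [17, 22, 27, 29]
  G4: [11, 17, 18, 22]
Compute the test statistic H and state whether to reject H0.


Step 1: Combine all N = 18 observations and assign midranks.
sorted (value, group, rank): (8,G2,1), (9,G1,2), (11,G2,3.5), (11,G4,3.5), (12,G2,5), (13,G1,6.5), (13,G2,6.5), (15,G1,8), (17,G2,10), (17,G3,10), (17,G4,10), (18,G1,12.5), (18,G4,12.5), (22,G3,14.5), (22,G4,14.5), (23,G1,16), (27,G3,17), (29,G3,18)
Step 2: Sum ranks within each group.
R_1 = 45 (n_1 = 5)
R_2 = 26 (n_2 = 5)
R_3 = 59.5 (n_3 = 4)
R_4 = 40.5 (n_4 = 4)
Step 3: H = 12/(N(N+1)) * sum(R_i^2/n_i) - 3(N+1)
     = 12/(18*19) * (45^2/5 + 26^2/5 + 59.5^2/4 + 40.5^2/4) - 3*19
     = 0.035088 * 1835.33 - 57
     = 7.397368.
Step 4: Ties present; correction factor C = 1 - 48/(18^3 - 18) = 0.991744. Corrected H = 7.397368 / 0.991744 = 7.458949.
Step 5: Under H0, H ~ chi^2(3); p-value = 0.058623.
Step 6: alpha = 0.05. fail to reject H0.

H = 7.4589, df = 3, p = 0.058623, fail to reject H0.


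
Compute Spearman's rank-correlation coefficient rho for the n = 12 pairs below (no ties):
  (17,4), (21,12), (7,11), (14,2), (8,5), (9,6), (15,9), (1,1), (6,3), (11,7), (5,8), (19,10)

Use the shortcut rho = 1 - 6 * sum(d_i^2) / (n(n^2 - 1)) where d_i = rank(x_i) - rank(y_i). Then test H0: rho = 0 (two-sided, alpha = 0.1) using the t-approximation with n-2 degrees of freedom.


Step 1: Rank x and y separately (midranks; no ties here).
rank(x): 17->10, 21->12, 7->4, 14->8, 8->5, 9->6, 15->9, 1->1, 6->3, 11->7, 5->2, 19->11
rank(y): 4->4, 12->12, 11->11, 2->2, 5->5, 6->6, 9->9, 1->1, 3->3, 7->7, 8->8, 10->10
Step 2: d_i = R_x(i) - R_y(i); compute d_i^2.
  (10-4)^2=36, (12-12)^2=0, (4-11)^2=49, (8-2)^2=36, (5-5)^2=0, (6-6)^2=0, (9-9)^2=0, (1-1)^2=0, (3-3)^2=0, (7-7)^2=0, (2-8)^2=36, (11-10)^2=1
sum(d^2) = 158.
Step 3: rho = 1 - 6*158 / (12*(12^2 - 1)) = 1 - 948/1716 = 0.447552.
Step 4: Under H0, t = rho * sqrt((n-2)/(1-rho^2)) = 1.5826 ~ t(10).
Step 5: Two-sided p-value from the t-distribution with 10 df = 0.144586.
Step 6: alpha = 0.1. fail to reject H0.

rho = 0.4476, p = 0.144586, fail to reject H0 at alpha = 0.1.


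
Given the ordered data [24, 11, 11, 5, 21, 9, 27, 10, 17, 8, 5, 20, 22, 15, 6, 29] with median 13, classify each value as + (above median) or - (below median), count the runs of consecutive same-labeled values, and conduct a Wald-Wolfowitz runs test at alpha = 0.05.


Step 1: Compute median = 13; label A = above, B = below.
Labels in order: ABBBABABABBAAABA  (n_A = 8, n_B = 8)
Step 2: Count runs R = 11.
Step 3: Under H0 (random ordering), E[R] = 2*n_A*n_B/(n_A+n_B) + 1 = 2*8*8/16 + 1 = 9.0000.
        Var[R] = 2*n_A*n_B*(2*n_A*n_B - n_A - n_B) / ((n_A+n_B)^2 * (n_A+n_B-1)) = 14336/3840 = 3.7333.
        SD[R] = 1.9322.
Step 4: Continuity-corrected z = (R - 0.5 - E[R]) / SD[R] = (11 - 0.5 - 9.0000) / 1.9322 = 0.7763.
Step 5: Two-sided p-value via normal approximation = 2*(1 - Phi(|z|)) = 0.437558.
Step 6: alpha = 0.05. fail to reject H0.

R = 11, z = 0.7763, p = 0.437558, fail to reject H0.


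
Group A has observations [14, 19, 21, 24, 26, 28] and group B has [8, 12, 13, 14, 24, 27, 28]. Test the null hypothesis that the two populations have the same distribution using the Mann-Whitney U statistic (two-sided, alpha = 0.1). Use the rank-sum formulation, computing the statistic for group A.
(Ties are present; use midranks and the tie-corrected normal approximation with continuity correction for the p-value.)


Step 1: Combine and sort all 13 observations; assign midranks.
sorted (value, group): (8,Y), (12,Y), (13,Y), (14,X), (14,Y), (19,X), (21,X), (24,X), (24,Y), (26,X), (27,Y), (28,X), (28,Y)
ranks: 8->1, 12->2, 13->3, 14->4.5, 14->4.5, 19->6, 21->7, 24->8.5, 24->8.5, 26->10, 27->11, 28->12.5, 28->12.5
Step 2: Rank sum for X: R1 = 4.5 + 6 + 7 + 8.5 + 10 + 12.5 = 48.5.
Step 3: U_X = R1 - n1(n1+1)/2 = 48.5 - 6*7/2 = 48.5 - 21 = 27.5.
       U_Y = n1*n2 - U_X = 42 - 27.5 = 14.5.
Step 4: Ties are present, so use the tie-corrected normal approximation (with continuity correction) for the p-value.
Step 5: p-value = 0.389405; compare to alpha = 0.1. fail to reject H0.

U_X = 27.5, p = 0.389405, fail to reject H0 at alpha = 0.1.


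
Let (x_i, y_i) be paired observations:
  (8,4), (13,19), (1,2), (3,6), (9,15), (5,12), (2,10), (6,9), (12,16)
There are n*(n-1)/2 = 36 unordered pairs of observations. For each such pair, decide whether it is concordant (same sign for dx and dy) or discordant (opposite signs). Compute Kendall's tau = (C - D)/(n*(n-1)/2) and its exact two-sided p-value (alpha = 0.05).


Step 1: Enumerate the 36 unordered pairs (i,j) with i<j and classify each by sign(x_j-x_i) * sign(y_j-y_i).
  (1,2):dx=+5,dy=+15->C; (1,3):dx=-7,dy=-2->C; (1,4):dx=-5,dy=+2->D; (1,5):dx=+1,dy=+11->C
  (1,6):dx=-3,dy=+8->D; (1,7):dx=-6,dy=+6->D; (1,8):dx=-2,dy=+5->D; (1,9):dx=+4,dy=+12->C
  (2,3):dx=-12,dy=-17->C; (2,4):dx=-10,dy=-13->C; (2,5):dx=-4,dy=-4->C; (2,6):dx=-8,dy=-7->C
  (2,7):dx=-11,dy=-9->C; (2,8):dx=-7,dy=-10->C; (2,9):dx=-1,dy=-3->C; (3,4):dx=+2,dy=+4->C
  (3,5):dx=+8,dy=+13->C; (3,6):dx=+4,dy=+10->C; (3,7):dx=+1,dy=+8->C; (3,8):dx=+5,dy=+7->C
  (3,9):dx=+11,dy=+14->C; (4,5):dx=+6,dy=+9->C; (4,6):dx=+2,dy=+6->C; (4,7):dx=-1,dy=+4->D
  (4,8):dx=+3,dy=+3->C; (4,9):dx=+9,dy=+10->C; (5,6):dx=-4,dy=-3->C; (5,7):dx=-7,dy=-5->C
  (5,8):dx=-3,dy=-6->C; (5,9):dx=+3,dy=+1->C; (6,7):dx=-3,dy=-2->C; (6,8):dx=+1,dy=-3->D
  (6,9):dx=+7,dy=+4->C; (7,8):dx=+4,dy=-1->D; (7,9):dx=+10,dy=+6->C; (8,9):dx=+6,dy=+7->C
Step 2: C = 29, D = 7, total pairs = 36.
Step 3: tau = (C - D)/(n(n-1)/2) = (29 - 7)/36 = 0.611111.
Step 4: Exact two-sided p-value (enumerate n! = 362880 permutations of y under H0): p = 0.024741.
Step 5: alpha = 0.05. reject H0.

tau_b = 0.6111 (C=29, D=7), p = 0.024741, reject H0.


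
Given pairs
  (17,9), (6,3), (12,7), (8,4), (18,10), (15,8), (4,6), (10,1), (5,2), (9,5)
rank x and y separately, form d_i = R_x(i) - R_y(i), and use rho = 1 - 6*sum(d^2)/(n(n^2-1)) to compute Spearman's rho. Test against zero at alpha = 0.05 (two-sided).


Step 1: Rank x and y separately (midranks; no ties here).
rank(x): 17->9, 6->3, 12->7, 8->4, 18->10, 15->8, 4->1, 10->6, 5->2, 9->5
rank(y): 9->9, 3->3, 7->7, 4->4, 10->10, 8->8, 6->6, 1->1, 2->2, 5->5
Step 2: d_i = R_x(i) - R_y(i); compute d_i^2.
  (9-9)^2=0, (3-3)^2=0, (7-7)^2=0, (4-4)^2=0, (10-10)^2=0, (8-8)^2=0, (1-6)^2=25, (6-1)^2=25, (2-2)^2=0, (5-5)^2=0
sum(d^2) = 50.
Step 3: rho = 1 - 6*50 / (10*(10^2 - 1)) = 1 - 300/990 = 0.696970.
Step 4: Under H0, t = rho * sqrt((n-2)/(1-rho^2)) = 2.7490 ~ t(8).
Step 5: Two-sided p-value from the t-distribution with 8 df = 0.025097.
Step 6: alpha = 0.05. reject H0.

rho = 0.6970, p = 0.025097, reject H0 at alpha = 0.05.


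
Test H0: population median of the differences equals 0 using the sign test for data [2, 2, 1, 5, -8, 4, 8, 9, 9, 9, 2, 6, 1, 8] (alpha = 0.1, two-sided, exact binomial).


Step 1: Discard zero differences. Original n = 14; n_eff = number of nonzero differences = 14.
Nonzero differences (with sign): +2, +2, +1, +5, -8, +4, +8, +9, +9, +9, +2, +6, +1, +8
Step 2: Count signs: positive = 13, negative = 1.
Step 3: Under H0: P(positive) = 0.5, so the number of positives S ~ Bin(14, 0.5).
Step 4: Two-sided exact p-value = sum of Bin(14,0.5) probabilities at or below the observed probability = 0.001831.
Step 5: alpha = 0.1. reject H0.

n_eff = 14, pos = 13, neg = 1, p = 0.001831, reject H0.


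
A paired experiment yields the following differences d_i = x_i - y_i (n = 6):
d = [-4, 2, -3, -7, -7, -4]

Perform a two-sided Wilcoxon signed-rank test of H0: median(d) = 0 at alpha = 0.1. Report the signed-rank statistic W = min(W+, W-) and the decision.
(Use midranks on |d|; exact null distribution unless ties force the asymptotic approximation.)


Step 1: Drop any zero differences (none here) and take |d_i|.
|d| = [4, 2, 3, 7, 7, 4]
Step 2: Midrank |d_i| (ties get averaged ranks).
ranks: |4|->3.5, |2|->1, |3|->2, |7|->5.5, |7|->5.5, |4|->3.5
Step 3: Attach original signs; sum ranks with positive sign and with negative sign.
W+ = 1 = 1
W- = 3.5 + 2 + 5.5 + 5.5 + 3.5 = 20
(Check: W+ + W- = 21 should equal n(n+1)/2 = 21.)
Step 4: Test statistic W = min(W+, W-) = 1.
Step 5: Ties in |d|, so use the tie-corrected normal approximation.
        E[W] = n(n+1)/4 = 6*7/4 = 10.5.
        Tie groups: |d|=4 (t=2), |d|=7 (t=2); sum(t^3 - t) = 12.
        Var[W] = n(n+1)(2n+1)/24 - sum(t^3-t)/48 = 546/24 - 12/48 = 22.5.
        z = (W - E[W]) / sqrt(Var[W]) = (1 - 10.5) / 4.7434 = -2.0028.
        Two-sided p = 2*Phi(z) = 0.045201.
Step 6: alpha = 0.1. reject H0.

W+ = 1, W- = 20, W = min = 1, p = 0.045201, reject H0.


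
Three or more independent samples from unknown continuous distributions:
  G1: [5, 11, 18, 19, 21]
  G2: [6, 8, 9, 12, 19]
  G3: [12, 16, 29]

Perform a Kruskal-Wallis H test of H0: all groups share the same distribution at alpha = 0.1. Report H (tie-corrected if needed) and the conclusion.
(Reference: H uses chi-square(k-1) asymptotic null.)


Step 1: Combine all N = 13 observations and assign midranks.
sorted (value, group, rank): (5,G1,1), (6,G2,2), (8,G2,3), (9,G2,4), (11,G1,5), (12,G2,6.5), (12,G3,6.5), (16,G3,8), (18,G1,9), (19,G1,10.5), (19,G2,10.5), (21,G1,12), (29,G3,13)
Step 2: Sum ranks within each group.
R_1 = 37.5 (n_1 = 5)
R_2 = 26 (n_2 = 5)
R_3 = 27.5 (n_3 = 3)
Step 3: H = 12/(N(N+1)) * sum(R_i^2/n_i) - 3(N+1)
     = 12/(13*14) * (37.5^2/5 + 26^2/5 + 27.5^2/3) - 3*14
     = 0.065934 * 668.533 - 42
     = 2.079121.
Step 4: Ties present; correction factor C = 1 - 12/(13^3 - 13) = 0.994505. Corrected H = 2.079121 / 0.994505 = 2.090608.
Step 5: Under H0, H ~ chi^2(2); p-value = 0.351585.
Step 6: alpha = 0.1. fail to reject H0.

H = 2.0906, df = 2, p = 0.351585, fail to reject H0.


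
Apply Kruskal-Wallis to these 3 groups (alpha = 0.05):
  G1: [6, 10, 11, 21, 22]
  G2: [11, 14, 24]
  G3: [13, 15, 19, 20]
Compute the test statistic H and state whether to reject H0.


Step 1: Combine all N = 12 observations and assign midranks.
sorted (value, group, rank): (6,G1,1), (10,G1,2), (11,G1,3.5), (11,G2,3.5), (13,G3,5), (14,G2,6), (15,G3,7), (19,G3,8), (20,G3,9), (21,G1,10), (22,G1,11), (24,G2,12)
Step 2: Sum ranks within each group.
R_1 = 27.5 (n_1 = 5)
R_2 = 21.5 (n_2 = 3)
R_3 = 29 (n_3 = 4)
Step 3: H = 12/(N(N+1)) * sum(R_i^2/n_i) - 3(N+1)
     = 12/(12*13) * (27.5^2/5 + 21.5^2/3 + 29^2/4) - 3*13
     = 0.076923 * 515.583 - 39
     = 0.660256.
Step 4: Ties present; correction factor C = 1 - 6/(12^3 - 12) = 0.996503. Corrected H = 0.660256 / 0.996503 = 0.662573.
Step 5: Under H0, H ~ chi^2(2); p-value = 0.717999.
Step 6: alpha = 0.05. fail to reject H0.

H = 0.6626, df = 2, p = 0.717999, fail to reject H0.


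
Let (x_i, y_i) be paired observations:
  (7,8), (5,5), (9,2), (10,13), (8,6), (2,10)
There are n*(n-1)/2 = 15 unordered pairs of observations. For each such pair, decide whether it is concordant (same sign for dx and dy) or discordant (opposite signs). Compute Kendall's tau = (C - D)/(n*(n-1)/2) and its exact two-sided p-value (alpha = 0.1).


Step 1: Enumerate the 15 unordered pairs (i,j) with i<j and classify each by sign(x_j-x_i) * sign(y_j-y_i).
  (1,2):dx=-2,dy=-3->C; (1,3):dx=+2,dy=-6->D; (1,4):dx=+3,dy=+5->C; (1,5):dx=+1,dy=-2->D
  (1,6):dx=-5,dy=+2->D; (2,3):dx=+4,dy=-3->D; (2,4):dx=+5,dy=+8->C; (2,5):dx=+3,dy=+1->C
  (2,6):dx=-3,dy=+5->D; (3,4):dx=+1,dy=+11->C; (3,5):dx=-1,dy=+4->D; (3,6):dx=-7,dy=+8->D
  (4,5):dx=-2,dy=-7->C; (4,6):dx=-8,dy=-3->C; (5,6):dx=-6,dy=+4->D
Step 2: C = 7, D = 8, total pairs = 15.
Step 3: tau = (C - D)/(n(n-1)/2) = (7 - 8)/15 = -0.066667.
Step 4: Exact two-sided p-value (enumerate n! = 720 permutations of y under H0): p = 1.000000.
Step 5: alpha = 0.1. fail to reject H0.

tau_b = -0.0667 (C=7, D=8), p = 1.000000, fail to reject H0.


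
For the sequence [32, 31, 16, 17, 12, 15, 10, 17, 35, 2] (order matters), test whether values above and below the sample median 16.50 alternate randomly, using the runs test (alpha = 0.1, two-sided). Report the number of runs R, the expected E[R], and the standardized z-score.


Step 1: Compute median = 16.50; label A = above, B = below.
Labels in order: AABABBBAAB  (n_A = 5, n_B = 5)
Step 2: Count runs R = 6.
Step 3: Under H0 (random ordering), E[R] = 2*n_A*n_B/(n_A+n_B) + 1 = 2*5*5/10 + 1 = 6.0000.
        Var[R] = 2*n_A*n_B*(2*n_A*n_B - n_A - n_B) / ((n_A+n_B)^2 * (n_A+n_B-1)) = 2000/900 = 2.2222.
        SD[R] = 1.4907.
Step 4: R = E[R], so z = 0 with no continuity correction.
Step 5: Two-sided p-value via normal approximation = 2*(1 - Phi(|z|)) = 1.000000.
Step 6: alpha = 0.1. fail to reject H0.

R = 6, z = 0.0000, p = 1.000000, fail to reject H0.


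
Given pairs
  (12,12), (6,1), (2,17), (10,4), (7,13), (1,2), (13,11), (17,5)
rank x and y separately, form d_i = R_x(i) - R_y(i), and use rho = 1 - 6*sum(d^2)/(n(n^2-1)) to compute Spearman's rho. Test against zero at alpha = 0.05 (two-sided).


Step 1: Rank x and y separately (midranks; no ties here).
rank(x): 12->6, 6->3, 2->2, 10->5, 7->4, 1->1, 13->7, 17->8
rank(y): 12->6, 1->1, 17->8, 4->3, 13->7, 2->2, 11->5, 5->4
Step 2: d_i = R_x(i) - R_y(i); compute d_i^2.
  (6-6)^2=0, (3-1)^2=4, (2-8)^2=36, (5-3)^2=4, (4-7)^2=9, (1-2)^2=1, (7-5)^2=4, (8-4)^2=16
sum(d^2) = 74.
Step 3: rho = 1 - 6*74 / (8*(8^2 - 1)) = 1 - 444/504 = 0.119048.
Step 4: Under H0, t = rho * sqrt((n-2)/(1-rho^2)) = 0.2937 ~ t(6).
Step 5: Two-sided p-value from the t-distribution with 6 df = 0.778886.
Step 6: alpha = 0.05. fail to reject H0.

rho = 0.1190, p = 0.778886, fail to reject H0 at alpha = 0.05.


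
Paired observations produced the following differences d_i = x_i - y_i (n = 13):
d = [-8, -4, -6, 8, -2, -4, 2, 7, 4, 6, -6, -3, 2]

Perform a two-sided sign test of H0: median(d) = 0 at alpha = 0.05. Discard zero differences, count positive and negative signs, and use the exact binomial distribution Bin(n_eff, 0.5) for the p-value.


Step 1: Discard zero differences. Original n = 13; n_eff = number of nonzero differences = 13.
Nonzero differences (with sign): -8, -4, -6, +8, -2, -4, +2, +7, +4, +6, -6, -3, +2
Step 2: Count signs: positive = 6, negative = 7.
Step 3: Under H0: P(positive) = 0.5, so the number of positives S ~ Bin(13, 0.5).
Step 4: Two-sided exact p-value = sum of Bin(13,0.5) probabilities at or below the observed probability = 1.000000.
Step 5: alpha = 0.05. fail to reject H0.

n_eff = 13, pos = 6, neg = 7, p = 1.000000, fail to reject H0.


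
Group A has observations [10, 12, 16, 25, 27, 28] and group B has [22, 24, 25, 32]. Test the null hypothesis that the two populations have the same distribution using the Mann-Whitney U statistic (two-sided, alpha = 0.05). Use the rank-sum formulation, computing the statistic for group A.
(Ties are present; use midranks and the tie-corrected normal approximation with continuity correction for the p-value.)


Step 1: Combine and sort all 10 observations; assign midranks.
sorted (value, group): (10,X), (12,X), (16,X), (22,Y), (24,Y), (25,X), (25,Y), (27,X), (28,X), (32,Y)
ranks: 10->1, 12->2, 16->3, 22->4, 24->5, 25->6.5, 25->6.5, 27->8, 28->9, 32->10
Step 2: Rank sum for X: R1 = 1 + 2 + 3 + 6.5 + 8 + 9 = 29.5.
Step 3: U_X = R1 - n1(n1+1)/2 = 29.5 - 6*7/2 = 29.5 - 21 = 8.5.
       U_Y = n1*n2 - U_X = 24 - 8.5 = 15.5.
Step 4: Ties are present, so use the tie-corrected normal approximation (with continuity correction) for the p-value.
Step 5: p-value = 0.521166; compare to alpha = 0.05. fail to reject H0.

U_X = 8.5, p = 0.521166, fail to reject H0 at alpha = 0.05.


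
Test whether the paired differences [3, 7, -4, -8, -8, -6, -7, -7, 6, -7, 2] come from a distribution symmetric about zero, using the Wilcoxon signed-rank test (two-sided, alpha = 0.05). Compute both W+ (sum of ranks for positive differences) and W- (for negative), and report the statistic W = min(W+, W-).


Step 1: Drop any zero differences (none here) and take |d_i|.
|d| = [3, 7, 4, 8, 8, 6, 7, 7, 6, 7, 2]
Step 2: Midrank |d_i| (ties get averaged ranks).
ranks: |3|->2, |7|->7.5, |4|->3, |8|->10.5, |8|->10.5, |6|->4.5, |7|->7.5, |7|->7.5, |6|->4.5, |7|->7.5, |2|->1
Step 3: Attach original signs; sum ranks with positive sign and with negative sign.
W+ = 2 + 7.5 + 4.5 + 1 = 15
W- = 3 + 10.5 + 10.5 + 4.5 + 7.5 + 7.5 + 7.5 = 51
(Check: W+ + W- = 66 should equal n(n+1)/2 = 66.)
Step 4: Test statistic W = min(W+, W-) = 15.
Step 5: Ties in |d|, so use the tie-corrected normal approximation.
        E[W] = n(n+1)/4 = 11*12/4 = 33.
        Tie groups: |d|=6 (t=2), |d|=7 (t=4), |d|=8 (t=2); sum(t^3 - t) = 72.
        Var[W] = n(n+1)(2n+1)/24 - sum(t^3-t)/48 = 3036/24 - 72/48 = 125.
        z = (W - E[W]) / sqrt(Var[W]) = (15 - 33) / 11.1803 = -1.6100.
        Two-sided p = 2*Phi(z) = 0.107405.
Step 6: alpha = 0.05. fail to reject H0.

W+ = 15, W- = 51, W = min = 15, p = 0.107405, fail to reject H0.


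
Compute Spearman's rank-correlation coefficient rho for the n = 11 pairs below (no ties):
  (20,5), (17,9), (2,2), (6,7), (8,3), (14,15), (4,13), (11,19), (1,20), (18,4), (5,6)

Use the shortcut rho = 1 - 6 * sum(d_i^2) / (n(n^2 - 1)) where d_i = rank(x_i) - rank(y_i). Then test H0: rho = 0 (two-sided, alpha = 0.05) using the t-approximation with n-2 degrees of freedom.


Step 1: Rank x and y separately (midranks; no ties here).
rank(x): 20->11, 17->9, 2->2, 6->5, 8->6, 14->8, 4->3, 11->7, 1->1, 18->10, 5->4
rank(y): 5->4, 9->7, 2->1, 7->6, 3->2, 15->9, 13->8, 19->10, 20->11, 4->3, 6->5
Step 2: d_i = R_x(i) - R_y(i); compute d_i^2.
  (11-4)^2=49, (9-7)^2=4, (2-1)^2=1, (5-6)^2=1, (6-2)^2=16, (8-9)^2=1, (3-8)^2=25, (7-10)^2=9, (1-11)^2=100, (10-3)^2=49, (4-5)^2=1
sum(d^2) = 256.
Step 3: rho = 1 - 6*256 / (11*(11^2 - 1)) = 1 - 1536/1320 = -0.163636.
Step 4: Under H0, t = rho * sqrt((n-2)/(1-rho^2)) = -0.4976 ~ t(9).
Step 5: Two-sided p-value from the t-distribution with 9 df = 0.630685.
Step 6: alpha = 0.05. fail to reject H0.

rho = -0.1636, p = 0.630685, fail to reject H0 at alpha = 0.05.


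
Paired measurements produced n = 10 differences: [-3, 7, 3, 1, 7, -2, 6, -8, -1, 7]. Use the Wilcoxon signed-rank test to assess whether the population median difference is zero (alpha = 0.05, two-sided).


Step 1: Drop any zero differences (none here) and take |d_i|.
|d| = [3, 7, 3, 1, 7, 2, 6, 8, 1, 7]
Step 2: Midrank |d_i| (ties get averaged ranks).
ranks: |3|->4.5, |7|->8, |3|->4.5, |1|->1.5, |7|->8, |2|->3, |6|->6, |8|->10, |1|->1.5, |7|->8
Step 3: Attach original signs; sum ranks with positive sign and with negative sign.
W+ = 8 + 4.5 + 1.5 + 8 + 6 + 8 = 36
W- = 4.5 + 3 + 10 + 1.5 = 19
(Check: W+ + W- = 55 should equal n(n+1)/2 = 55.)
Step 4: Test statistic W = min(W+, W-) = 19.
Step 5: Ties in |d|, so use the tie-corrected normal approximation.
        E[W] = n(n+1)/4 = 10*11/4 = 27.5.
        Tie groups: |d|=1 (t=2), |d|=3 (t=2), |d|=7 (t=3); sum(t^3 - t) = 36.
        Var[W] = n(n+1)(2n+1)/24 - sum(t^3-t)/48 = 2310/24 - 36/48 = 95.5.
        z = (W - E[W]) / sqrt(Var[W]) = (19 - 27.5) / 9.7724 = -0.8698.
        Two-sided p = 2*Phi(z) = 0.384412.
Step 6: alpha = 0.05. fail to reject H0.

W+ = 36, W- = 19, W = min = 19, p = 0.384412, fail to reject H0.


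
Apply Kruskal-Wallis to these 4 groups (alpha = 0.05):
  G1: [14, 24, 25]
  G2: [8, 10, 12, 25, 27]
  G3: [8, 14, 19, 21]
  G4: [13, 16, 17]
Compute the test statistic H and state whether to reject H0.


Step 1: Combine all N = 15 observations and assign midranks.
sorted (value, group, rank): (8,G2,1.5), (8,G3,1.5), (10,G2,3), (12,G2,4), (13,G4,5), (14,G1,6.5), (14,G3,6.5), (16,G4,8), (17,G4,9), (19,G3,10), (21,G3,11), (24,G1,12), (25,G1,13.5), (25,G2,13.5), (27,G2,15)
Step 2: Sum ranks within each group.
R_1 = 32 (n_1 = 3)
R_2 = 37 (n_2 = 5)
R_3 = 29 (n_3 = 4)
R_4 = 22 (n_4 = 3)
Step 3: H = 12/(N(N+1)) * sum(R_i^2/n_i) - 3(N+1)
     = 12/(15*16) * (32^2/3 + 37^2/5 + 29^2/4 + 22^2/3) - 3*16
     = 0.050000 * 986.717 - 48
     = 1.335833.
Step 4: Ties present; correction factor C = 1 - 18/(15^3 - 15) = 0.994643. Corrected H = 1.335833 / 0.994643 = 1.343028.
Step 5: Under H0, H ~ chi^2(3); p-value = 0.718942.
Step 6: alpha = 0.05. fail to reject H0.

H = 1.3430, df = 3, p = 0.718942, fail to reject H0.


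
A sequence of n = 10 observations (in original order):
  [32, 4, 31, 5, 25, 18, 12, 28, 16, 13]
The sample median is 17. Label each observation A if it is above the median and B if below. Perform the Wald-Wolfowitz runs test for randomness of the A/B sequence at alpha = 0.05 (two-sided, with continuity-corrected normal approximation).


Step 1: Compute median = 17; label A = above, B = below.
Labels in order: ABABAABABB  (n_A = 5, n_B = 5)
Step 2: Count runs R = 8.
Step 3: Under H0 (random ordering), E[R] = 2*n_A*n_B/(n_A+n_B) + 1 = 2*5*5/10 + 1 = 6.0000.
        Var[R] = 2*n_A*n_B*(2*n_A*n_B - n_A - n_B) / ((n_A+n_B)^2 * (n_A+n_B-1)) = 2000/900 = 2.2222.
        SD[R] = 1.4907.
Step 4: Continuity-corrected z = (R - 0.5 - E[R]) / SD[R] = (8 - 0.5 - 6.0000) / 1.4907 = 1.0062.
Step 5: Two-sided p-value via normal approximation = 2*(1 - Phi(|z|)) = 0.314305.
Step 6: alpha = 0.05. fail to reject H0.

R = 8, z = 1.0062, p = 0.314305, fail to reject H0.


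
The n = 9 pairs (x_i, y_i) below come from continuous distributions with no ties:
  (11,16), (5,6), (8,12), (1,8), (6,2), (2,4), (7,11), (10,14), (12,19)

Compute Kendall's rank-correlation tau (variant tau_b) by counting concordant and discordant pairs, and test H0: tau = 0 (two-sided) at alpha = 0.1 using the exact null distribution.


Step 1: Enumerate the 36 unordered pairs (i,j) with i<j and classify each by sign(x_j-x_i) * sign(y_j-y_i).
  (1,2):dx=-6,dy=-10->C; (1,3):dx=-3,dy=-4->C; (1,4):dx=-10,dy=-8->C; (1,5):dx=-5,dy=-14->C
  (1,6):dx=-9,dy=-12->C; (1,7):dx=-4,dy=-5->C; (1,8):dx=-1,dy=-2->C; (1,9):dx=+1,dy=+3->C
  (2,3):dx=+3,dy=+6->C; (2,4):dx=-4,dy=+2->D; (2,5):dx=+1,dy=-4->D; (2,6):dx=-3,dy=-2->C
  (2,7):dx=+2,dy=+5->C; (2,8):dx=+5,dy=+8->C; (2,9):dx=+7,dy=+13->C; (3,4):dx=-7,dy=-4->C
  (3,5):dx=-2,dy=-10->C; (3,6):dx=-6,dy=-8->C; (3,7):dx=-1,dy=-1->C; (3,8):dx=+2,dy=+2->C
  (3,9):dx=+4,dy=+7->C; (4,5):dx=+5,dy=-6->D; (4,6):dx=+1,dy=-4->D; (4,7):dx=+6,dy=+3->C
  (4,8):dx=+9,dy=+6->C; (4,9):dx=+11,dy=+11->C; (5,6):dx=-4,dy=+2->D; (5,7):dx=+1,dy=+9->C
  (5,8):dx=+4,dy=+12->C; (5,9):dx=+6,dy=+17->C; (6,7):dx=+5,dy=+7->C; (6,8):dx=+8,dy=+10->C
  (6,9):dx=+10,dy=+15->C; (7,8):dx=+3,dy=+3->C; (7,9):dx=+5,dy=+8->C; (8,9):dx=+2,dy=+5->C
Step 2: C = 31, D = 5, total pairs = 36.
Step 3: tau = (C - D)/(n(n-1)/2) = (31 - 5)/36 = 0.722222.
Step 4: Exact two-sided p-value (enumerate n! = 362880 permutations of y under H0): p = 0.005886.
Step 5: alpha = 0.1. reject H0.

tau_b = 0.7222 (C=31, D=5), p = 0.005886, reject H0.


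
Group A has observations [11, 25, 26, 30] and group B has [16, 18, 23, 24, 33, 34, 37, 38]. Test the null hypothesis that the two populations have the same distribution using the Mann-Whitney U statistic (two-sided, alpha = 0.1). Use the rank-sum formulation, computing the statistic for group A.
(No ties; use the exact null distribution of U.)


Step 1: Combine and sort all 12 observations; assign midranks.
sorted (value, group): (11,X), (16,Y), (18,Y), (23,Y), (24,Y), (25,X), (26,X), (30,X), (33,Y), (34,Y), (37,Y), (38,Y)
ranks: 11->1, 16->2, 18->3, 23->4, 24->5, 25->6, 26->7, 30->8, 33->9, 34->10, 37->11, 38->12
Step 2: Rank sum for X: R1 = 1 + 6 + 7 + 8 = 22.
Step 3: U_X = R1 - n1(n1+1)/2 = 22 - 4*5/2 = 22 - 10 = 12.
       U_Y = n1*n2 - U_X = 32 - 12 = 20.
Step 4: No ties, so the exact null distribution of U (based on enumerating the C(12,4) = 495 equally likely rank assignments) gives the two-sided p-value.
Step 5: p-value = 0.569697; compare to alpha = 0.1. fail to reject H0.

U_X = 12, p = 0.569697, fail to reject H0 at alpha = 0.1.


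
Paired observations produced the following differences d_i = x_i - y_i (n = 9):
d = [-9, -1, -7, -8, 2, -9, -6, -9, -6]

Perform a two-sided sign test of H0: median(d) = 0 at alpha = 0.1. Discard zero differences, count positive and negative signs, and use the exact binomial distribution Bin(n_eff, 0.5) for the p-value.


Step 1: Discard zero differences. Original n = 9; n_eff = number of nonzero differences = 9.
Nonzero differences (with sign): -9, -1, -7, -8, +2, -9, -6, -9, -6
Step 2: Count signs: positive = 1, negative = 8.
Step 3: Under H0: P(positive) = 0.5, so the number of positives S ~ Bin(9, 0.5).
Step 4: Two-sided exact p-value = sum of Bin(9,0.5) probabilities at or below the observed probability = 0.039062.
Step 5: alpha = 0.1. reject H0.

n_eff = 9, pos = 1, neg = 8, p = 0.039062, reject H0.


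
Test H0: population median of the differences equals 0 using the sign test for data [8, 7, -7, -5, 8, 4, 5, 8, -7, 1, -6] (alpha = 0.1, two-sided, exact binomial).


Step 1: Discard zero differences. Original n = 11; n_eff = number of nonzero differences = 11.
Nonzero differences (with sign): +8, +7, -7, -5, +8, +4, +5, +8, -7, +1, -6
Step 2: Count signs: positive = 7, negative = 4.
Step 3: Under H0: P(positive) = 0.5, so the number of positives S ~ Bin(11, 0.5).
Step 4: Two-sided exact p-value = sum of Bin(11,0.5) probabilities at or below the observed probability = 0.548828.
Step 5: alpha = 0.1. fail to reject H0.

n_eff = 11, pos = 7, neg = 4, p = 0.548828, fail to reject H0.


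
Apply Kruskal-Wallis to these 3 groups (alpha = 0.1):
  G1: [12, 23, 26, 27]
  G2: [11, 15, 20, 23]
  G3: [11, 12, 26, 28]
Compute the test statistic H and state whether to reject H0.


Step 1: Combine all N = 12 observations and assign midranks.
sorted (value, group, rank): (11,G2,1.5), (11,G3,1.5), (12,G1,3.5), (12,G3,3.5), (15,G2,5), (20,G2,6), (23,G1,7.5), (23,G2,7.5), (26,G1,9.5), (26,G3,9.5), (27,G1,11), (28,G3,12)
Step 2: Sum ranks within each group.
R_1 = 31.5 (n_1 = 4)
R_2 = 20 (n_2 = 4)
R_3 = 26.5 (n_3 = 4)
Step 3: H = 12/(N(N+1)) * sum(R_i^2/n_i) - 3(N+1)
     = 12/(12*13) * (31.5^2/4 + 20^2/4 + 26.5^2/4) - 3*13
     = 0.076923 * 523.625 - 39
     = 1.278846.
Step 4: Ties present; correction factor C = 1 - 24/(12^3 - 12) = 0.986014. Corrected H = 1.278846 / 0.986014 = 1.296986.
Step 5: Under H0, H ~ chi^2(2); p-value = 0.522833.
Step 6: alpha = 0.1. fail to reject H0.

H = 1.2970, df = 2, p = 0.522833, fail to reject H0.


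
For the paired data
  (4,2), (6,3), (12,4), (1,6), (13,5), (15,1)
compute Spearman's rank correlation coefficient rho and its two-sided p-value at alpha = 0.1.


Step 1: Rank x and y separately (midranks; no ties here).
rank(x): 4->2, 6->3, 12->4, 1->1, 13->5, 15->6
rank(y): 2->2, 3->3, 4->4, 6->6, 5->5, 1->1
Step 2: d_i = R_x(i) - R_y(i); compute d_i^2.
  (2-2)^2=0, (3-3)^2=0, (4-4)^2=0, (1-6)^2=25, (5-5)^2=0, (6-1)^2=25
sum(d^2) = 50.
Step 3: rho = 1 - 6*50 / (6*(6^2 - 1)) = 1 - 300/210 = -0.428571.
Step 4: Under H0, t = rho * sqrt((n-2)/(1-rho^2)) = -0.9487 ~ t(4).
Step 5: Two-sided p-value from the t-distribution with 4 df = 0.396501.
Step 6: alpha = 0.1. fail to reject H0.

rho = -0.4286, p = 0.396501, fail to reject H0 at alpha = 0.1.


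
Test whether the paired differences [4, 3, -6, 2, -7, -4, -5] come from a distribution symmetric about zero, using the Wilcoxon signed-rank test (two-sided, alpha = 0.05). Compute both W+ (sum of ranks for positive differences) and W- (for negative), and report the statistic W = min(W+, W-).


Step 1: Drop any zero differences (none here) and take |d_i|.
|d| = [4, 3, 6, 2, 7, 4, 5]
Step 2: Midrank |d_i| (ties get averaged ranks).
ranks: |4|->3.5, |3|->2, |6|->6, |2|->1, |7|->7, |4|->3.5, |5|->5
Step 3: Attach original signs; sum ranks with positive sign and with negative sign.
W+ = 3.5 + 2 + 1 = 6.5
W- = 6 + 7 + 3.5 + 5 = 21.5
(Check: W+ + W- = 28 should equal n(n+1)/2 = 28.)
Step 4: Test statistic W = min(W+, W-) = 6.5.
Step 5: Ties in |d|, so use the tie-corrected normal approximation.
        E[W] = n(n+1)/4 = 7*8/4 = 14.
        Tie groups: |d|=4 (t=2); sum(t^3 - t) = 6.
        Var[W] = n(n+1)(2n+1)/24 - sum(t^3-t)/48 = 840/24 - 6/48 = 34.875.
        z = (W - E[W]) / sqrt(Var[W]) = (6.5 - 14) / 5.9055 = -1.2700.
        Two-sided p = 2*Phi(z) = 0.204084.
Step 6: alpha = 0.05. fail to reject H0.

W+ = 6.5, W- = 21.5, W = min = 6.5, p = 0.204084, fail to reject H0.


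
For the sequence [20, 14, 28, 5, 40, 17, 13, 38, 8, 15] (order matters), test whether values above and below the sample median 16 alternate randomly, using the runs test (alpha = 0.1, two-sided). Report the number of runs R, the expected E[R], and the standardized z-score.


Step 1: Compute median = 16; label A = above, B = below.
Labels in order: ABABAABABB  (n_A = 5, n_B = 5)
Step 2: Count runs R = 8.
Step 3: Under H0 (random ordering), E[R] = 2*n_A*n_B/(n_A+n_B) + 1 = 2*5*5/10 + 1 = 6.0000.
        Var[R] = 2*n_A*n_B*(2*n_A*n_B - n_A - n_B) / ((n_A+n_B)^2 * (n_A+n_B-1)) = 2000/900 = 2.2222.
        SD[R] = 1.4907.
Step 4: Continuity-corrected z = (R - 0.5 - E[R]) / SD[R] = (8 - 0.5 - 6.0000) / 1.4907 = 1.0062.
Step 5: Two-sided p-value via normal approximation = 2*(1 - Phi(|z|)) = 0.314305.
Step 6: alpha = 0.1. fail to reject H0.

R = 8, z = 1.0062, p = 0.314305, fail to reject H0.


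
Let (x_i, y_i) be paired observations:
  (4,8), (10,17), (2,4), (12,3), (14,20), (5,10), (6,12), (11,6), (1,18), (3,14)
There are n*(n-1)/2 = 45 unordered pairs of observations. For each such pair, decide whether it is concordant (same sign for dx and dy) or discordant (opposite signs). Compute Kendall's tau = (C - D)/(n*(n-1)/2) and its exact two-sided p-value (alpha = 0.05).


Step 1: Enumerate the 45 unordered pairs (i,j) with i<j and classify each by sign(x_j-x_i) * sign(y_j-y_i).
  (1,2):dx=+6,dy=+9->C; (1,3):dx=-2,dy=-4->C; (1,4):dx=+8,dy=-5->D; (1,5):dx=+10,dy=+12->C
  (1,6):dx=+1,dy=+2->C; (1,7):dx=+2,dy=+4->C; (1,8):dx=+7,dy=-2->D; (1,9):dx=-3,dy=+10->D
  (1,10):dx=-1,dy=+6->D; (2,3):dx=-8,dy=-13->C; (2,4):dx=+2,dy=-14->D; (2,5):dx=+4,dy=+3->C
  (2,6):dx=-5,dy=-7->C; (2,7):dx=-4,dy=-5->C; (2,8):dx=+1,dy=-11->D; (2,9):dx=-9,dy=+1->D
  (2,10):dx=-7,dy=-3->C; (3,4):dx=+10,dy=-1->D; (3,5):dx=+12,dy=+16->C; (3,6):dx=+3,dy=+6->C
  (3,7):dx=+4,dy=+8->C; (3,8):dx=+9,dy=+2->C; (3,9):dx=-1,dy=+14->D; (3,10):dx=+1,dy=+10->C
  (4,5):dx=+2,dy=+17->C; (4,6):dx=-7,dy=+7->D; (4,7):dx=-6,dy=+9->D; (4,8):dx=-1,dy=+3->D
  (4,9):dx=-11,dy=+15->D; (4,10):dx=-9,dy=+11->D; (5,6):dx=-9,dy=-10->C; (5,7):dx=-8,dy=-8->C
  (5,8):dx=-3,dy=-14->C; (5,9):dx=-13,dy=-2->C; (5,10):dx=-11,dy=-6->C; (6,7):dx=+1,dy=+2->C
  (6,8):dx=+6,dy=-4->D; (6,9):dx=-4,dy=+8->D; (6,10):dx=-2,dy=+4->D; (7,8):dx=+5,dy=-6->D
  (7,9):dx=-5,dy=+6->D; (7,10):dx=-3,dy=+2->D; (8,9):dx=-10,dy=+12->D; (8,10):dx=-8,dy=+8->D
  (9,10):dx=+2,dy=-4->D
Step 2: C = 22, D = 23, total pairs = 45.
Step 3: tau = (C - D)/(n(n-1)/2) = (22 - 23)/45 = -0.022222.
Step 4: Exact two-sided p-value (enumerate n! = 3628800 permutations of y under H0): p = 1.000000.
Step 5: alpha = 0.05. fail to reject H0.

tau_b = -0.0222 (C=22, D=23), p = 1.000000, fail to reject H0.


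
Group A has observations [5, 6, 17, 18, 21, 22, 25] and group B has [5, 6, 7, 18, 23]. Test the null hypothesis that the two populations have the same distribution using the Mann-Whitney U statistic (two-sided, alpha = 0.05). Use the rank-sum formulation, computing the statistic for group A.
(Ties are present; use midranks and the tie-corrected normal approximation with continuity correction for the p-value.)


Step 1: Combine and sort all 12 observations; assign midranks.
sorted (value, group): (5,X), (5,Y), (6,X), (6,Y), (7,Y), (17,X), (18,X), (18,Y), (21,X), (22,X), (23,Y), (25,X)
ranks: 5->1.5, 5->1.5, 6->3.5, 6->3.5, 7->5, 17->6, 18->7.5, 18->7.5, 21->9, 22->10, 23->11, 25->12
Step 2: Rank sum for X: R1 = 1.5 + 3.5 + 6 + 7.5 + 9 + 10 + 12 = 49.5.
Step 3: U_X = R1 - n1(n1+1)/2 = 49.5 - 7*8/2 = 49.5 - 28 = 21.5.
       U_Y = n1*n2 - U_X = 35 - 21.5 = 13.5.
Step 4: Ties are present, so use the tie-corrected normal approximation (with continuity correction) for the p-value.
Step 5: p-value = 0.567726; compare to alpha = 0.05. fail to reject H0.

U_X = 21.5, p = 0.567726, fail to reject H0 at alpha = 0.05.
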